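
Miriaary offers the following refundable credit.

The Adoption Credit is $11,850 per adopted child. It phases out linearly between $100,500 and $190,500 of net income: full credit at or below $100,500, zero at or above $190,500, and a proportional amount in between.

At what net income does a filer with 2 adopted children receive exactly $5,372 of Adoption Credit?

Full credit = 2 × $11,850 = $23,700.
$5,372 is 5,372/23,700 of the full $23,700, so 18,328/23,700 of the $90,000 range has been used: income = $100,500 + $90,000 × 18,328/23,700 = $170,100.

$170,100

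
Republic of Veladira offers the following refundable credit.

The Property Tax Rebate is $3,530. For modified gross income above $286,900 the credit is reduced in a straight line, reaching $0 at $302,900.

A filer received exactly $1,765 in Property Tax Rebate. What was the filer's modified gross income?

$1,765 is 1,765/3,530 of the full $3,530, so 1,765/3,530 of the $16,000 range has been used: income = $286,900 + $16,000 × 1,765/3,530 = $294,900.

$294,900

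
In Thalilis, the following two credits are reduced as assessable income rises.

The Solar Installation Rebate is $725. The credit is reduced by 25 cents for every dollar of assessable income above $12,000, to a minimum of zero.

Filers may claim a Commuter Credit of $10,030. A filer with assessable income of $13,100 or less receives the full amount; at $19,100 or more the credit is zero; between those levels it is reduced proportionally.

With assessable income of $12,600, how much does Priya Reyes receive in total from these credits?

$10,605

Solar Installation Rebate: 25% of the $600 excess over $12,000 is $150; credit = $725 − $150 = $575.
Commuter Credit: $12,600 is at or below the $13,100 threshold, so the full $10,030 applies.
Total: $575 + $10,030 = $10,605.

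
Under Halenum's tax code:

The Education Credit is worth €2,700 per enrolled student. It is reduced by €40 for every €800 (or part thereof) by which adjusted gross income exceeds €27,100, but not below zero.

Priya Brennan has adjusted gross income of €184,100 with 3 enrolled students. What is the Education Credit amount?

Education Credit: base = 3 × €2,700 = €8,100. income exceeds €27,100 by €157,000, which is 197 full-or-partial €800 increments; reduction = 197 × €40 = €7,880, leaving €220.

€220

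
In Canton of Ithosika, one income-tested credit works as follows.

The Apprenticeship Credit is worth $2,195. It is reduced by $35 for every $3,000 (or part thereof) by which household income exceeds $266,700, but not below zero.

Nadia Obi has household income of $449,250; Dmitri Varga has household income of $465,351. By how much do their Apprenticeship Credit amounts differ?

Nadia ($449,250): Apprenticeship Credit: income exceeds $266,700 by $182,550, which is 61 full-or-partial $3,000 increments; reduction = 61 × $35 = $2,135, leaving $60.
Dmitri ($465,351): Apprenticeship Credit: income exceeds $266,700 by $198,651 → 67 increments × $35 = $2,345 ≥ base, so the credit is $0.
Difference: |$60 − $0| = $60.

$60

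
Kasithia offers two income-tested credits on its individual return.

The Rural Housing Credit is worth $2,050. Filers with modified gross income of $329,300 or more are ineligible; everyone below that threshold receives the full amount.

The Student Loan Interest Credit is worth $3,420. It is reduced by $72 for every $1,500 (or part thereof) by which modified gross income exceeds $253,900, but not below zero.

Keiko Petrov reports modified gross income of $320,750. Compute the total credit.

$2,230

Rural Housing Credit: $320,750 is below the $329,300 cutoff, so the full $2,050 applies.
Student Loan Interest Credit: income exceeds $253,900 by $66,850, which is 45 full-or-partial $1,500 increments; reduction = 45 × $72 = $3,240, leaving $180.
Total: $2,050 + $180 = $2,230.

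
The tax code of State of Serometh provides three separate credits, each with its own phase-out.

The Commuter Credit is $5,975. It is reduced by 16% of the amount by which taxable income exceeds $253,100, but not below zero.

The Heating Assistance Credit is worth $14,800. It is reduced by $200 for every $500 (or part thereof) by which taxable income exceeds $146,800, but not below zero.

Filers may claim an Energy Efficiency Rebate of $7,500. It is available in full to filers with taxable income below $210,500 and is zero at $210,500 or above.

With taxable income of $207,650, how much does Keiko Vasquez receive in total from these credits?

Commuter Credit: $207,650 is at or below the $253,100 threshold, so the full $5,975 applies.
Heating Assistance Credit: income exceeds $146,800 by $60,850 → 122 increments × $200 = $24,400 ≥ base, so the credit is $0.
Energy Efficiency Rebate: $207,650 is below the $210,500 cutoff, so the full $7,500 applies.
Total: $5,975 + $0 + $7,500 = $13,475.

$13,475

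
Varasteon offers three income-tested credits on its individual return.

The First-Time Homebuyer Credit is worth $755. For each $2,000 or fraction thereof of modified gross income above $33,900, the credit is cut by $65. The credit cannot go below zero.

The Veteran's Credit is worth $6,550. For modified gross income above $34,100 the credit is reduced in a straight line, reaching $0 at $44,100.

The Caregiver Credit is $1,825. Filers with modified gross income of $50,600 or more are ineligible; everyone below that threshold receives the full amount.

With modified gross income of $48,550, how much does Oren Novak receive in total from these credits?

$2,060

First-Time Homebuyer Credit: income exceeds $33,900 by $14,650, which is 8 full-or-partial $2,000 increments; reduction = 8 × $65 = $520, leaving $235.
Veteran's Credit: $48,550 is at or above $44,100, so the credit is $0.
Caregiver Credit: $48,550 is below the $50,600 cutoff, so the full $1,825 applies.
Total: $235 + $0 + $1,825 = $2,060.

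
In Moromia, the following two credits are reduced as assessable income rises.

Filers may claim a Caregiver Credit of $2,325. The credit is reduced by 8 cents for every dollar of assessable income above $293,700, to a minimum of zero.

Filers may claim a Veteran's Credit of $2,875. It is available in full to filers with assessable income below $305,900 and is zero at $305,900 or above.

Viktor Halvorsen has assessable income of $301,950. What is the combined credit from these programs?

Caregiver Credit: 8% of the $8,250 excess over $293,700 is $660; credit = $2,325 − $660 = $1,665.
Veteran's Credit: $301,950 is below the $305,900 cutoff, so the full $2,875 applies.
Total: $1,665 + $2,875 = $4,540.

$4,540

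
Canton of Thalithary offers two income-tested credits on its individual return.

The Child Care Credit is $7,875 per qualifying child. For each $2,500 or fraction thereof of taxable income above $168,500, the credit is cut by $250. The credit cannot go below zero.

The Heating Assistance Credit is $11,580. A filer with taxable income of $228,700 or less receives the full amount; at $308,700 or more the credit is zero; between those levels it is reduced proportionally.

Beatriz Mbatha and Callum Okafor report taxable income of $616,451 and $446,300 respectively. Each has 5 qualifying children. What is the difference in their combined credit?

$11,375

Beatriz ($616,451): Child Care Credit: base = 5 × $7,875 = $39,375. income exceeds $168,500 by $447,951 → 180 increments × $250 = $45,000 ≥ base, so the credit is $0. Heating Assistance Credit: $616,451 is at or above $308,700, so the credit is $0. total $0 + $0 = $0
Callum ($446,300): Child Care Credit: base = 5 × $7,875 = $39,375. income exceeds $168,500 by $277,800, which is 112 full-or-partial $2,500 increments; reduction = 112 × $250 = $28,000, leaving $11,375. Heating Assistance Credit: $446,300 is at or above $308,700, so the credit is $0. total $11,375 + $0 = $11,375
Difference: |$0 − $11,375| = $11,375.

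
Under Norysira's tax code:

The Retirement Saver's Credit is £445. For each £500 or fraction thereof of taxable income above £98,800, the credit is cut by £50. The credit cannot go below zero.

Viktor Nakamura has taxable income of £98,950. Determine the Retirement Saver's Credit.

Retirement Saver's Credit: income exceeds £98,800 by £150, which is 1 full-or-partial £500 increment; reduction = 1 × £50 = £50, leaving £395.

£395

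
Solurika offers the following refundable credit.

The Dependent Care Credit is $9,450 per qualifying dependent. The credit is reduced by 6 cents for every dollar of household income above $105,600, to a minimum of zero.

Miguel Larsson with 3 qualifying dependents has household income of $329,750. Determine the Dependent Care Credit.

$14,901

Dependent Care Credit: base = 3 × $9,450 = $28,350. 6% of the $224,150 excess over $105,600 is $13,449; credit = $28,350 − $13,449 = $14,901.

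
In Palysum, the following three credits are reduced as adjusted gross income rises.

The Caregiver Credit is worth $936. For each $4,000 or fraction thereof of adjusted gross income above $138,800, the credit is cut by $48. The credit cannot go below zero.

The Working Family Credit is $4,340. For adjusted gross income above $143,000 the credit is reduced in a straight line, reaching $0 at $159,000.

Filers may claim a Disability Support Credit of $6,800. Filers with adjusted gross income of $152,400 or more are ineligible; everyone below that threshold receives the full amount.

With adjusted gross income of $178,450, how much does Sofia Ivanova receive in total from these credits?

$456

Caregiver Credit: income exceeds $138,800 by $39,650, which is 10 full-or-partial $4,000 increments; reduction = 10 × $48 = $480, leaving $456.
Working Family Credit: $178,450 is at or above $159,000, so the credit is $0.
Disability Support Credit: $178,450 meets or exceeds the $152,400 cutoff, so the credit is $0.
Total: $456 + $0 + $0 = $456.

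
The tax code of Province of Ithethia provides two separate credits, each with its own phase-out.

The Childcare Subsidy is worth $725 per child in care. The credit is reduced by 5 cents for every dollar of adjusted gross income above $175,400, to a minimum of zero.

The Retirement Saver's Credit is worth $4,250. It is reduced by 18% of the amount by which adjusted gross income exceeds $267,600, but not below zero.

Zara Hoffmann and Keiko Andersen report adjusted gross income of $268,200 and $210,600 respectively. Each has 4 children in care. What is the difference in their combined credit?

Zara ($268,200): Childcare Subsidy: base = 4 × $725 = $2,900. 5% of the $92,800 excess over $175,400 is $4,640 ≥ base, so the credit is $0. Retirement Saver's Credit: 18% of the $600 excess over $267,600 is $108; credit = $4,250 − $108 = $4,142. total $0 + $4,142 = $4,142
Keiko ($210,600): Childcare Subsidy: base = 4 × $725 = $2,900. 5% of the $35,200 excess over $175,400 is $1,760; credit = $2,900 − $1,760 = $1,140. Retirement Saver's Credit: $210,600 is at or below the $267,600 threshold, so the full $4,250 applies. total $1,140 + $4,250 = $5,390
Difference: |$4,142 − $5,390| = $1,248.

$1,248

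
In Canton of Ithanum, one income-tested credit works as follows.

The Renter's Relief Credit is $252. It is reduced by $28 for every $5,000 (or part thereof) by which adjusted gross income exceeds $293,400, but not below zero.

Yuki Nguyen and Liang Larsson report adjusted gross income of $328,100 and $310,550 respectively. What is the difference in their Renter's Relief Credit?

Yuki ($328,100): Renter's Relief Credit: income exceeds $293,400 by $34,700, which is 7 full-or-partial $5,000 increments; reduction = 7 × $28 = $196, leaving $56.
Liang ($310,550): Renter's Relief Credit: income exceeds $293,400 by $17,150, which is 4 full-or-partial $5,000 increments; reduction = 4 × $28 = $112, leaving $140.
Difference: |$56 − $140| = $84.

$84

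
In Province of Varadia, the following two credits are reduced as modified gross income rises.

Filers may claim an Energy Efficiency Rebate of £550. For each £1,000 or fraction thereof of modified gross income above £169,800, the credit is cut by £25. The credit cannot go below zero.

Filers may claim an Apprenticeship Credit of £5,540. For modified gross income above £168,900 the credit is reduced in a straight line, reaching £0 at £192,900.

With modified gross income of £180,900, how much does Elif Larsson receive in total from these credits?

Energy Efficiency Rebate: income exceeds £169,800 by £11,100, which is 12 full-or-partial £1,000 increments; reduction = 12 × £25 = £300, leaving £250.
Apprenticeship Credit: £180,900 is £12,000 into a £24,000 phase-out range, leaving 12,000/24,000 of the credit: £5,540 × 12,000/24,000 = £2,770.
Total: £250 + £2,770 = £3,020.

£3,020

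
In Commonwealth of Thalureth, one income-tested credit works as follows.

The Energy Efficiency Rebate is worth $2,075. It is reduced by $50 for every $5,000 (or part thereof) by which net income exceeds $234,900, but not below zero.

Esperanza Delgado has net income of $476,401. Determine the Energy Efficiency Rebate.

$0

Energy Efficiency Rebate: income exceeds $234,900 by $241,501 → 49 increments × $50 = $2,450 ≥ base, so the credit is $0.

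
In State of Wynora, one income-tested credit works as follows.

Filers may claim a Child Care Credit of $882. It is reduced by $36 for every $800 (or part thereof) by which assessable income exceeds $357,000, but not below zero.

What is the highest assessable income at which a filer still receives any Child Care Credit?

After 24 increments the reduction is 24 × $36 = $864, leaving $18; one more increment wipes it out. Increment 24 ends at excess 24 × $800 = $19,200, so the highest qualifying income is $357,000 + $19,200 = $376,200.

$376,200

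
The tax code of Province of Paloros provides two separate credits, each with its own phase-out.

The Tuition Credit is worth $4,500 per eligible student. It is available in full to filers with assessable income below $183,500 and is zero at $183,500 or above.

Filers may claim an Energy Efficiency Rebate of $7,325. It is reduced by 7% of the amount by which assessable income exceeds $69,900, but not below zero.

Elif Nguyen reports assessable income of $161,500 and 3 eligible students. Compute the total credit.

Tuition Credit: base = 3 × $4,500 = $13,500. $161,500 is below the $183,500 cutoff, so the full $13,500 applies.
Energy Efficiency Rebate: 7% of the $91,600 excess over $69,900 is $6,412; credit = $7,325 − $6,412 = $913.
Total: $13,500 + $913 = $14,413.

$14,413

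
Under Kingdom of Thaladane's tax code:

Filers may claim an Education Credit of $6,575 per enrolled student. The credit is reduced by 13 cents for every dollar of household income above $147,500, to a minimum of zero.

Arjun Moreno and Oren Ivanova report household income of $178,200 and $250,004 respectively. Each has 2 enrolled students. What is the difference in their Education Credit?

Arjun ($178,200): Education Credit: base = 2 × $6,575 = $13,150. 13% of the $30,700 excess over $147,500 is $3,991; credit = $13,150 − $3,991 = $9,159.
Oren ($250,004): Education Credit: base = 2 × $6,575 = $13,150. 13% of the $102,504 excess over $147,500 is $13,325.52 ≥ base, so the credit is $0.
Difference: |$9,159 − $0| = $9,159.

$9,159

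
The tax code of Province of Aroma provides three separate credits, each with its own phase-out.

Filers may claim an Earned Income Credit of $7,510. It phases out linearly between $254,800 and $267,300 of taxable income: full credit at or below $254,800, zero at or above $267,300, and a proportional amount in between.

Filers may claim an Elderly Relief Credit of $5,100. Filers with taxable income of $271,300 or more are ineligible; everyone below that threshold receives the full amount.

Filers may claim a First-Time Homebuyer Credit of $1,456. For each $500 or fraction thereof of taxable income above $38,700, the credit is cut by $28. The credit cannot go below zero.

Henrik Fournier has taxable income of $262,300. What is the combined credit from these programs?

$8,104

Earned Income Credit: $262,300 is $7,500 into a $12,500 phase-out range, leaving 5,000/12,500 of the credit: $7,510 × 5,000/12,500 = $3,004.
Elderly Relief Credit: $262,300 is below the $271,300 cutoff, so the full $5,100 applies.
First-Time Homebuyer Credit: income exceeds $38,700 by $223,600 → 448 increments × $28 = $12,544 ≥ base, so the credit is $0.
Total: $3,004 + $5,100 + $0 = $8,104.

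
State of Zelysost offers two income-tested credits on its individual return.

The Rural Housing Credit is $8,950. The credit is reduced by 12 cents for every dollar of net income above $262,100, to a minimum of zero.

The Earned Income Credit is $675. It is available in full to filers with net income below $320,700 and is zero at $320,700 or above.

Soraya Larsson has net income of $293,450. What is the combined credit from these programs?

Rural Housing Credit: 12% of the $31,350 excess over $262,100 is $3,762; credit = $8,950 − $3,762 = $5,188.
Earned Income Credit: $293,450 is below the $320,700 cutoff, so the full $675 applies.
Total: $5,188 + $675 = $5,863.

$5,863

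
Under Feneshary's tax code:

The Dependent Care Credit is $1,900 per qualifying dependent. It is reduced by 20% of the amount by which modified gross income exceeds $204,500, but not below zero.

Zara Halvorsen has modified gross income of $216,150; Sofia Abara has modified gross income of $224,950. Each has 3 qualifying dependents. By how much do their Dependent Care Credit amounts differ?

$1,760

Zara ($216,150): Dependent Care Credit: base = 3 × $1,900 = $5,700. 20% of the $11,650 excess over $204,500 is $2,330; credit = $5,700 − $2,330 = $3,370.
Sofia ($224,950): Dependent Care Credit: base = 3 × $1,900 = $5,700. 20% of the $20,450 excess over $204,500 is $4,090; credit = $5,700 − $4,090 = $1,610.
Difference: |$3,370 − $1,610| = $1,760.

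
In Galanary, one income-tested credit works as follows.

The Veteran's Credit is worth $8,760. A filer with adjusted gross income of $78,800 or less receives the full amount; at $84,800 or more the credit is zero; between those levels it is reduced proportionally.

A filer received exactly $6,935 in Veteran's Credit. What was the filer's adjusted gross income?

$6,935 is 6,935/8,760 of the full $8,760, so 1,825/8,760 of the $6,000 range has been used: income = $78,800 + $6,000 × 1,825/8,760 = $80,050.

$80,050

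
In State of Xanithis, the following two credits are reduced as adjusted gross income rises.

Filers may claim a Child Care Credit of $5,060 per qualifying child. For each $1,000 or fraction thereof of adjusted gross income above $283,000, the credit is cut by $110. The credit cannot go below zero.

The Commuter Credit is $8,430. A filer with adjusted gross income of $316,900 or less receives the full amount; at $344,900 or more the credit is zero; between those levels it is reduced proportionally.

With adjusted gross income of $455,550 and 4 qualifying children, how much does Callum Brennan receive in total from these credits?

Child Care Credit: base = 4 × $5,060 = $20,240. income exceeds $283,000 by $172,550, which is 173 full-or-partial $1,000 increments; reduction = 173 × $110 = $19,030, leaving $1,210.
Commuter Credit: $455,550 is at or above $344,900, so the credit is $0.
Total: $1,210 + $0 = $1,210.

$1,210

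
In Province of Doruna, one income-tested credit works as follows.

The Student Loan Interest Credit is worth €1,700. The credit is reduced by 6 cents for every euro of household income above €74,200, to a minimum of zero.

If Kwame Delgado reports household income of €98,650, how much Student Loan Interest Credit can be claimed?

€233

Student Loan Interest Credit: 6% of the €24,450 excess over €74,200 is €1,467; credit = €1,700 − €1,467 = €233.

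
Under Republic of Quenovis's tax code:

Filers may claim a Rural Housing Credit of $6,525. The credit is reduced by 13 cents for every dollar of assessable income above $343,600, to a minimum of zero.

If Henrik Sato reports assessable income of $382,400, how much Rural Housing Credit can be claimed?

$1,481

Rural Housing Credit: 13% of the $38,800 excess over $343,600 is $5,044; credit = $6,525 − $5,044 = $1,481.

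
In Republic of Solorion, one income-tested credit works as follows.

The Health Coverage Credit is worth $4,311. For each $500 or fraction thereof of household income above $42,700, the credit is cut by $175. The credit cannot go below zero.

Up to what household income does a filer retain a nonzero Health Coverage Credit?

$54,700

After 24 increments the reduction is 24 × $175 = $4,200, leaving $111; one more increment wipes it out. Increment 24 ends at excess 24 × $500 = $12,000, so the highest qualifying income is $42,700 + $12,000 = $54,700.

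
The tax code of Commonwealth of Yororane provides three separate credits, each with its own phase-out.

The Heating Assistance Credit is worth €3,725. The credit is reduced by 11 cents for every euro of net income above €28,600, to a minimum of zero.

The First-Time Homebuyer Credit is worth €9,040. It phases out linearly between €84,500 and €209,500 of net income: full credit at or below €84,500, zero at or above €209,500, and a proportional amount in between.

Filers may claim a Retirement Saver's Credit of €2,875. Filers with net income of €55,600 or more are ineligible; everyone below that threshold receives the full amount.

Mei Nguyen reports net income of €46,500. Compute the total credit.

€13,671

Heating Assistance Credit: 11% of the €17,900 excess over €28,600 is €1,969; credit = €3,725 − €1,969 = €1,756.
First-Time Homebuyer Credit: €46,500 is at or below the €84,500 threshold, so the full €9,040 applies.
Retirement Saver's Credit: €46,500 is below the €55,600 cutoff, so the full €2,875 applies.
Total: €1,756 + €9,040 + €2,875 = €13,671.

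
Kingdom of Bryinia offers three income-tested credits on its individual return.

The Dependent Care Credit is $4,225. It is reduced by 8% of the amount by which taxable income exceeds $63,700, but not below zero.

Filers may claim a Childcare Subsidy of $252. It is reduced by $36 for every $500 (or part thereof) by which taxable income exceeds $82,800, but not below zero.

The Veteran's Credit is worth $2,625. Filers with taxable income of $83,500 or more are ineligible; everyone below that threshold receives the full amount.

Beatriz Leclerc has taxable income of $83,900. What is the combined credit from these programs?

$2,753

Dependent Care Credit: 8% of the $20,200 excess over $63,700 is $1,616; credit = $4,225 − $1,616 = $2,609.
Childcare Subsidy: income exceeds $82,800 by $1,100, which is 3 full-or-partial $500 increments; reduction = 3 × $36 = $108, leaving $144.
Veteran's Credit: $83,900 meets or exceeds the $83,500 cutoff, so the credit is $0.
Total: $2,609 + $144 + $0 = $2,753.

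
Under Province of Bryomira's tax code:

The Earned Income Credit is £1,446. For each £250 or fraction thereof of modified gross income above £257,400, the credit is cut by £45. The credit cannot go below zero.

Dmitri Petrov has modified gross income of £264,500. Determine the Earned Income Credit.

Earned Income Credit: income exceeds £257,400 by £7,100, which is 29 full-or-partial £250 increments; reduction = 29 × £45 = £1,305, leaving £141.

£141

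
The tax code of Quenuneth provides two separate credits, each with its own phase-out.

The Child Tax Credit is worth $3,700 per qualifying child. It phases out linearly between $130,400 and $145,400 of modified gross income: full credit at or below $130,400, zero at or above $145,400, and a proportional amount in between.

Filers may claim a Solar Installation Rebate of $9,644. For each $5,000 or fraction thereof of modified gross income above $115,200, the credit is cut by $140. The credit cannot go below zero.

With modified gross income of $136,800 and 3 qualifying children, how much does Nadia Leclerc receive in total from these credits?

$15,308

Child Tax Credit: base = 3 × $3,700 = $11,100. $136,800 is $6,400 into a $15,000 phase-out range, leaving 8,600/15,000 of the credit: $11,100 × 8,600/15,000 = $6,364.
Solar Installation Rebate: income exceeds $115,200 by $21,600, which is 5 full-or-partial $5,000 increments; reduction = 5 × $140 = $700, leaving $8,944.
Total: $6,364 + $8,944 = $15,308.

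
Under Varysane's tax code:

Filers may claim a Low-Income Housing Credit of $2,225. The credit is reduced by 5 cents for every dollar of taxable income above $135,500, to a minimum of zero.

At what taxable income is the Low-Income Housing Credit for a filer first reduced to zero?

The credit falls by 5% of each dollar above $135,500, so it reaches zero when the excess is $2,225 / 5% = $44,500: income = $135,500 + $44,500 = $180,000.

$180,000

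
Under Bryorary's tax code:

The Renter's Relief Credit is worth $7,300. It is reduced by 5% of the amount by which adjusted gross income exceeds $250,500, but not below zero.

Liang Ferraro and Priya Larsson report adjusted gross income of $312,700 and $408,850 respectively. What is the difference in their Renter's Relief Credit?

$4,190

Liang ($312,700): Renter's Relief Credit: 5% of the $62,200 excess over $250,500 is $3,110; credit = $7,300 − $3,110 = $4,190.
Priya ($408,850): Renter's Relief Credit: 5% of the $158,350 excess over $250,500 is $7,917.50 ≥ base, so the credit is $0.
Difference: |$4,190 − $0| = $4,190.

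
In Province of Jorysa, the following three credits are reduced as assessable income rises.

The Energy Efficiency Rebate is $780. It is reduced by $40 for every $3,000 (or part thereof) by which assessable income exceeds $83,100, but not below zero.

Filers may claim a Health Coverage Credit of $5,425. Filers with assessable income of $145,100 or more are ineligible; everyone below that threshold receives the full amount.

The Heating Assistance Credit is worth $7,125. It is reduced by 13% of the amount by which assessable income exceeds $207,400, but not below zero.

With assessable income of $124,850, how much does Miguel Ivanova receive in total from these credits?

$12,770

Energy Efficiency Rebate: income exceeds $83,100 by $41,750, which is 14 full-or-partial $3,000 increments; reduction = 14 × $40 = $560, leaving $220.
Health Coverage Credit: $124,850 is below the $145,100 cutoff, so the full $5,425 applies.
Heating Assistance Credit: $124,850 is at or below the $207,400 threshold, so the full $7,125 applies.
Total: $220 + $5,425 + $7,125 = $12,770.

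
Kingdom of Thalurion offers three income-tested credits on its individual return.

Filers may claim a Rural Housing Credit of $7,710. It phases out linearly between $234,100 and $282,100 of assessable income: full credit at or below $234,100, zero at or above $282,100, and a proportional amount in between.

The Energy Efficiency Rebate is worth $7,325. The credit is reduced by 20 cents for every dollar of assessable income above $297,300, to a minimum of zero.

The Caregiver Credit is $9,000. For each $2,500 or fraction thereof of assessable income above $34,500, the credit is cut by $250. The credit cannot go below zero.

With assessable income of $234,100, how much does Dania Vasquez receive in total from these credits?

$15,035

Rural Housing Credit: $234,100 is at or below the $234,100 threshold, so the full $7,710 applies.
Energy Efficiency Rebate: $234,100 is at or below the $297,300 threshold, so the full $7,325 applies.
Caregiver Credit: income exceeds $34,500 by $199,600 → 80 increments × $250 = $20,000 ≥ base, so the credit is $0.
Total: $7,710 + $7,325 + $0 = $15,035.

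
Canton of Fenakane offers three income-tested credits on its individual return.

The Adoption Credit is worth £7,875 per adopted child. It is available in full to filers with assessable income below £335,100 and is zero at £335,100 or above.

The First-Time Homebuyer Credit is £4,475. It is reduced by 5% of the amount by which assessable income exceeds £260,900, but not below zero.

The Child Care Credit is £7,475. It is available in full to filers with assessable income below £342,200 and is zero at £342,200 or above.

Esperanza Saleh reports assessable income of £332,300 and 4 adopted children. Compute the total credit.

Adoption Credit: base = 4 × £7,875 = £31,500. £332,300 is below the £335,100 cutoff, so the full £31,500 applies.
First-Time Homebuyer Credit: 5% of the £71,400 excess over £260,900 is £3,570; credit = £4,475 − £3,570 = £905.
Child Care Credit: £332,300 is below the £342,200 cutoff, so the full £7,475 applies.
Total: £31,500 + £905 + £7,475 = £39,880.

£39,880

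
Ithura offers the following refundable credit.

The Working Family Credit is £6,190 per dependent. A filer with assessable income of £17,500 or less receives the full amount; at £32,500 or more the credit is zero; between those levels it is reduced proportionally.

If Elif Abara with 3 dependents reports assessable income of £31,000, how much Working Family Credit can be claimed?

Working Family Credit: base = 3 × £6,190 = £18,570. £31,000 is £13,500 into a £15,000 phase-out range, leaving 1,500/15,000 of the credit: £18,570 × 1,500/15,000 = £1,857.

£1,857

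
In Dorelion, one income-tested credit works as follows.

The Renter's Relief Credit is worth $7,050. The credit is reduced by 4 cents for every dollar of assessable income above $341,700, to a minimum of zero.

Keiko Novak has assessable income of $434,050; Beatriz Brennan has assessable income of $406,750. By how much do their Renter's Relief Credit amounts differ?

$1,092

Keiko ($434,050): Renter's Relief Credit: 4% of the $92,350 excess over $341,700 is $3,694; credit = $7,050 − $3,694 = $3,356.
Beatriz ($406,750): Renter's Relief Credit: 4% of the $65,050 excess over $341,700 is $2,602; credit = $7,050 − $2,602 = $4,448.
Difference: |$3,356 − $4,448| = $1,092.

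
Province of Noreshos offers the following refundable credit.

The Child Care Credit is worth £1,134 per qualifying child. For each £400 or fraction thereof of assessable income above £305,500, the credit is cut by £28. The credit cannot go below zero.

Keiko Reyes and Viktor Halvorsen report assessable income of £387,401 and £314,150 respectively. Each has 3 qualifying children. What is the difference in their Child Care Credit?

£2,786

Keiko (£387,401): Child Care Credit: base = 3 × £1,134 = £3,402. income exceeds £305,500 by £81,901 → 205 increments × £28 = £5,740 ≥ base, so the credit is £0.
Viktor (£314,150): Child Care Credit: base = 3 × £1,134 = £3,402. income exceeds £305,500 by £8,650, which is 22 full-or-partial £400 increments; reduction = 22 × £28 = £616, leaving £2,786.
Difference: |£0 − £2,786| = £2,786.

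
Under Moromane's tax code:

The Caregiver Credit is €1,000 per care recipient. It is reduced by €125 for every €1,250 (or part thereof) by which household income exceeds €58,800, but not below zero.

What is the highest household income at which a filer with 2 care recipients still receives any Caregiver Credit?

Full credit = 2 × €1,000 = €2,000.
After 15 increments the reduction is 15 × €125 = €1,875, leaving €125; one more increment wipes it out. Increment 15 ends at excess 15 × €1,250 = €18,750, so the highest qualifying income is €58,800 + €18,750 = €77,550.

€77,550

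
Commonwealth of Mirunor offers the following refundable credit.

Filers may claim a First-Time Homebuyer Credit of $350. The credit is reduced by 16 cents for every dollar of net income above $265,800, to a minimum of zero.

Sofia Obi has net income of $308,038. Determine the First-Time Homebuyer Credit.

$0

First-Time Homebuyer Credit: 16% of the $42,238 excess over $265,800 is $6,758.08 ≥ base, so the credit is $0.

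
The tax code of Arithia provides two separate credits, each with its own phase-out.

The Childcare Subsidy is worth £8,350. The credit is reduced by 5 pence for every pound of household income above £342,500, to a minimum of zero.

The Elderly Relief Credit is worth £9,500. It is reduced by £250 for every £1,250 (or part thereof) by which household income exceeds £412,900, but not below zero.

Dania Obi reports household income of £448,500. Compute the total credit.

Childcare Subsidy: 5% of the £106,000 excess over £342,500 is £5,300; credit = £8,350 − £5,300 = £3,050.
Elderly Relief Credit: income exceeds £412,900 by £35,600, which is 29 full-or-partial £1,250 increments; reduction = 29 × £250 = £7,250, leaving £2,250.
Total: £3,050 + £2,250 = £5,300.

£5,300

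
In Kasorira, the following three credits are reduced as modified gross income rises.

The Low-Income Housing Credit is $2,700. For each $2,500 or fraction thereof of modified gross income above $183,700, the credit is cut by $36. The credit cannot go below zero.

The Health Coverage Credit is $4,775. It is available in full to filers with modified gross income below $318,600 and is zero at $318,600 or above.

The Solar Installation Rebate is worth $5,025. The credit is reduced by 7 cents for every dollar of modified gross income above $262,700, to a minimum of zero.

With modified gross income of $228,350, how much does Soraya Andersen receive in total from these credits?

Low-Income Housing Credit: income exceeds $183,700 by $44,650, which is 18 full-or-partial $2,500 increments; reduction = 18 × $36 = $648, leaving $2,052.
Health Coverage Credit: $228,350 is below the $318,600 cutoff, so the full $4,775 applies.
Solar Installation Rebate: $228,350 is at or below the $262,700 threshold, so the full $5,025 applies.
Total: $2,052 + $4,775 + $5,025 = $11,852.

$11,852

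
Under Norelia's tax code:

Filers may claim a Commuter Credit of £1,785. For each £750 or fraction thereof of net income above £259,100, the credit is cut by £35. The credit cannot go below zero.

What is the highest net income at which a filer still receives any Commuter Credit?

After 50 increments the reduction is 50 × £35 = £1,750, leaving £35; one more increment wipes it out. Increment 50 ends at excess 50 × £750 = £37,500, so the highest qualifying income is £259,100 + £37,500 = £296,600.

£296,600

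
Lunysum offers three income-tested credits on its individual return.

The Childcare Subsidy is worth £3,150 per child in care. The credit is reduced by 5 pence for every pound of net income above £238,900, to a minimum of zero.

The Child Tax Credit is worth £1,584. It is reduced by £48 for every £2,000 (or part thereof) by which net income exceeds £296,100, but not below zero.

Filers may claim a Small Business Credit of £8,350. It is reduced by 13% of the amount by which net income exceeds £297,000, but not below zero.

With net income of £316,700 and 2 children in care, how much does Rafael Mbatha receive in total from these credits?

£9,255

Childcare Subsidy: base = 2 × £3,150 = £6,300. 5% of the £77,800 excess over £238,900 is £3,890; credit = £6,300 − £3,890 = £2,410.
Child Tax Credit: income exceeds £296,100 by £20,600, which is 11 full-or-partial £2,000 increments; reduction = 11 × £48 = £528, leaving £1,056.
Small Business Credit: 13% of the £19,700 excess over £297,000 is £2,561; credit = £8,350 − £2,561 = £5,789.
Total: £2,410 + £1,056 + £5,789 = £9,255.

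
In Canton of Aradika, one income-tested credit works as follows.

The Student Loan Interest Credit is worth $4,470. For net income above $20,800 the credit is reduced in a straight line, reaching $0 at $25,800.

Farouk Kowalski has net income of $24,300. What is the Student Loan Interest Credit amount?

Student Loan Interest Credit: $24,300 is $3,500 into a $5,000 phase-out range, leaving 1,500/5,000 of the credit: $4,470 × 1,500/5,000 = $1,341.

$1,341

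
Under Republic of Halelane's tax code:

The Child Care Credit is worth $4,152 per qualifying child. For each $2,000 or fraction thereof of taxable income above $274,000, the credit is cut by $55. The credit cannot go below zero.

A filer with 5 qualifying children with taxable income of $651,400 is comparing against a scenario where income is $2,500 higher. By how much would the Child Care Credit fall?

$55

At $651,400 — base = 5 × $4,152 = $20,760. income exceeds $274,000 by $377,400, which is 189 full-or-partial $2,000 increments; reduction = 189 × $55 = $10,395, leaving $10,365.
At $653,900 — base = 5 × $4,152 = $20,760. income exceeds $274,000 by $379,900, which is 190 full-or-partial $2,000 increments; reduction = 190 × $55 = $10,450, leaving $10,310.
Lost: $10,365 − $10,310 = $55.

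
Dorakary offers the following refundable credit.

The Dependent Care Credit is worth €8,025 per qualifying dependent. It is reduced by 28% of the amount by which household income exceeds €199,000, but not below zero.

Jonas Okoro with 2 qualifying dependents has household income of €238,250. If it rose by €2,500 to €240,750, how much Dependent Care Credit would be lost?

At €238,250 — base = 2 × €8,025 = €16,050. 28% of the €39,250 excess over €199,000 is €10,990; credit = €16,050 − €10,990 = €5,060.
At €240,750 — base = 2 × €8,025 = €16,050. 28% of the €41,750 excess over €199,000 is €11,690; credit = €16,050 − €11,690 = €4,360.
Lost: €5,060 − €4,360 = €700.

€700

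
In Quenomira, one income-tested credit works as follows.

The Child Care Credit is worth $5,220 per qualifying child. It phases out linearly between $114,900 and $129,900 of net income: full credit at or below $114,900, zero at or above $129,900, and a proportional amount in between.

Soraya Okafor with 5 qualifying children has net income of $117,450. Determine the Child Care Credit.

Child Care Credit: base = 5 × $5,220 = $26,100. $117,450 is $2,550 into a $15,000 phase-out range, leaving 12,450/15,000 of the credit: $26,100 × 12,450/15,000 = $21,663.

$21,663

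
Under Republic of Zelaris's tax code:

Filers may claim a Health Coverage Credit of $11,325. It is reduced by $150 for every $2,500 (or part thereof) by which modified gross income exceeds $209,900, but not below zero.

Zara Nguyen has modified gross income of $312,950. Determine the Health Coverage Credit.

$5,025

Health Coverage Credit: income exceeds $209,900 by $103,050, which is 42 full-or-partial $2,500 increments; reduction = 42 × $150 = $6,300, leaving $5,025.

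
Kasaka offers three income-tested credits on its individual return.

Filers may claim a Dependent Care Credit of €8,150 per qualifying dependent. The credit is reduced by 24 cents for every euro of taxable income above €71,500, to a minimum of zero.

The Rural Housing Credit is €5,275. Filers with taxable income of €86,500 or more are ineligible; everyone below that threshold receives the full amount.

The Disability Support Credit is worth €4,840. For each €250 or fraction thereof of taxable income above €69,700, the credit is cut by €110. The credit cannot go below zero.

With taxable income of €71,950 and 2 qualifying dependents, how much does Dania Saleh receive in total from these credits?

Dependent Care Credit: base = 2 × €8,150 = €16,300. 24% of the €450 excess over €71,500 is €108; credit = €16,300 − €108 = €16,192.
Rural Housing Credit: €71,950 is below the €86,500 cutoff, so the full €5,275 applies.
Disability Support Credit: income exceeds €69,700 by €2,250, which is 9 full-or-partial €250 increments; reduction = 9 × €110 = €990, leaving €3,850.
Total: €16,192 + €5,275 + €3,850 = €25,317.

€25,317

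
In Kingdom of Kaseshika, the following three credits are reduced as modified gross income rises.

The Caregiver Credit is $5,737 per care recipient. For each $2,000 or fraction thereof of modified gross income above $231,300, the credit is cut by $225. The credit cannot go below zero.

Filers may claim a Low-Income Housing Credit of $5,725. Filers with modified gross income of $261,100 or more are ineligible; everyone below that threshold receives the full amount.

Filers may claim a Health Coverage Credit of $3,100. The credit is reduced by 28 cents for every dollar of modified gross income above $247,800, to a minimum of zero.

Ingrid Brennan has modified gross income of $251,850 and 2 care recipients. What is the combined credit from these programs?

Caregiver Credit: base = 2 × $5,737 = $11,474. income exceeds $231,300 by $20,550, which is 11 full-or-partial $2,000 increments; reduction = 11 × $225 = $2,475, leaving $8,999.
Low-Income Housing Credit: $251,850 is below the $261,100 cutoff, so the full $5,725 applies.
Health Coverage Credit: 28% of the $4,050 excess over $247,800 is $1,134; credit = $3,100 − $1,134 = $1,966.
Total: $8,999 + $5,725 + $1,966 = $16,690.

$16,690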